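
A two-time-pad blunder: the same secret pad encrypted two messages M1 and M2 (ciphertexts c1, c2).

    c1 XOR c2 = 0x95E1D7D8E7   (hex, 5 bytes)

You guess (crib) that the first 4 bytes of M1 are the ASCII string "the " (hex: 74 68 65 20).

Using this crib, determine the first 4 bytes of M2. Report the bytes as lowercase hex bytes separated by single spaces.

Since c1 ⊕ c2 = M1 ⊕ M2, XORing with the guessed M1 bytes yields the corresponding M2 bytes: M2 = (c1 ⊕ c2) ⊕ M1.
10010101 ⊕ 01110100 = 11100001
11100001 ⊕ 01101000 = 10001001
11010111 ⊕ 01100101 = 10110010
11011000 ⊕ 00100000 = 11111000

e1 89 b2 f8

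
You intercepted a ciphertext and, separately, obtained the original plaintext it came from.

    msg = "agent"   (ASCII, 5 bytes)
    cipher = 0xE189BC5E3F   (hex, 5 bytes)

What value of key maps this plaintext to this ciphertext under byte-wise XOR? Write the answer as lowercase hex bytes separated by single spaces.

80 ee d9 30 4b

Since cipher = msg ⊕ key, XORing both sides with msg gives key = msg ⊕ cipher.
byte 0: 61 ^ e1 = 80
byte 1: 67 ^ 89 = ee
byte 2: 65 ^ bc = d9
byte 3: 6e ^ 5e = 30
byte 4: 74 ^ 3f = 4b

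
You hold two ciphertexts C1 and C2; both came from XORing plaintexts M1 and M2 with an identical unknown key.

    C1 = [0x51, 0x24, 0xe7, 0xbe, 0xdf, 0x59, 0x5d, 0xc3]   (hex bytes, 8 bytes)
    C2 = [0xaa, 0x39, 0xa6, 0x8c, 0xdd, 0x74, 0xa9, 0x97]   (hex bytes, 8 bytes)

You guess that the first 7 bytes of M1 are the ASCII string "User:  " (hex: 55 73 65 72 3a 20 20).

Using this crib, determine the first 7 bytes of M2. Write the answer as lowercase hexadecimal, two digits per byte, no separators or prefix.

ae6e2440380dd4

First, C1 ⊕ C2 = (M1 ⊕ K) ⊕ (M2 ⊕ K) = M1 ⊕ M2, so the key drops out. Then M2 = (M1 ⊕ M2) ⊕ M1 over the first 7 bytes.
byte 0: (51 ⊕ aa) ⊕ 55 = fb ⊕ 55 = ae
byte 1: (24 ⊕ 39) ⊕ 73 = 1d ⊕ 73 = 6e
byte 2: (e7 ⊕ a6) ⊕ 65 = 41 ⊕ 65 = 24
byte 3: (be ⊕ 8c) ⊕ 72 = 32 ⊕ 72 = 40
byte 4: (df ⊕ dd) ⊕ 3a = 02 ⊕ 3a = 38
byte 5: (59 ⊕ 74) ⊕ 20 = 2d ⊕ 20 = 0d
byte 6: (5d ⊕ a9) ⊕ 20 = f4 ⊕ 20 = d4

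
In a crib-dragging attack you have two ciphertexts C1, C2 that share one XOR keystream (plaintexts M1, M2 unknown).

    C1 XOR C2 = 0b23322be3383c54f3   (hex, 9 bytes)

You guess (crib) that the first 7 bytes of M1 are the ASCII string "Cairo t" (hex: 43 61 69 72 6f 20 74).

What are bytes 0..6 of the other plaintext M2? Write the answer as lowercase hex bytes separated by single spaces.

48 42 5b 59 8c 18 48

Since C1 ⊕ C2 = M1 ⊕ M2, XORing with the guessed M1 bytes yields the corresponding M2 bytes: M2 = (C1 ⊕ C2) ⊕ M1.
0b ⊕ 43 = 48
23 ⊕ 61 = 42
32 ⊕ 69 = 5b
2b ⊕ 72 = 59
e3 ⊕ 6f = 8c
38 ⊕ 20 = 18
3c ⊕ 74 = 48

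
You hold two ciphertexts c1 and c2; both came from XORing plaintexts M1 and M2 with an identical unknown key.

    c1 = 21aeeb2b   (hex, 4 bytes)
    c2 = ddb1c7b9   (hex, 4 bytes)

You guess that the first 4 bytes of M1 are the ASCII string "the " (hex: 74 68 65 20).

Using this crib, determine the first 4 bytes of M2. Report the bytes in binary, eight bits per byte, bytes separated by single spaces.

10001000 01110111 01001001 10110010

First, c1 ⊕ c2 = (M1 ⊕ K) ⊕ (M2 ⊕ K) = M1 ⊕ M2, so the key drops out. Then M2 = (M1 ⊕ M2) ⊕ M1 over the first 4 bytes.
byte 0: (21 ^ dd) ^ 74 = fc ^ 74 = 88
byte 1: (ae ^ b1) ^ 68 = 1f ^ 68 = 77
byte 2: (eb ^ c7) ^ 65 = 2c ^ 65 = 49
byte 3: (2b ^ b9) ^ 20 = 92 ^ 20 = b2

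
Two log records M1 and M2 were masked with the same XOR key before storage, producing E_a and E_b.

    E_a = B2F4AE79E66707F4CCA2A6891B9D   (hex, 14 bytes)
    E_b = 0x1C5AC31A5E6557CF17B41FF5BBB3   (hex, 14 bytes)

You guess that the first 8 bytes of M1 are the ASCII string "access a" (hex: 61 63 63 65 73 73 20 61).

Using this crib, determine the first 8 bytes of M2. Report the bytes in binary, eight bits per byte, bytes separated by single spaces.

First, E_a ⊕ E_b = (M1 ⊕ K) ⊕ (M2 ⊕ K) = M1 ⊕ M2, so the key drops out. Then M2 = (M1 ⊕ M2) ⊕ M1 over the first 8 bytes.
byte 0: (b2 ^ 1c) ^ 61 = ae ^ 61 = cf
byte 1: (f4 ^ 5a) ^ 63 = ae ^ 63 = cd
byte 2: (ae ^ c3) ^ 63 = 6d ^ 63 = 0e
byte 3: (79 ^ 1a) ^ 65 = 63 ^ 65 = 06
byte 4: (e6 ^ 5e) ^ 73 = b8 ^ 73 = cb
byte 5: (67 ^ 65) ^ 73 = 02 ^ 73 = 71
byte 6: (07 ^ 57) ^ 20 = 50 ^ 20 = 70
byte 7: (f4 ^ cf) ^ 61 = 3b ^ 61 = 5a

11001111 11001101 00001110 00000110 11001011 01110001 01110000 01011010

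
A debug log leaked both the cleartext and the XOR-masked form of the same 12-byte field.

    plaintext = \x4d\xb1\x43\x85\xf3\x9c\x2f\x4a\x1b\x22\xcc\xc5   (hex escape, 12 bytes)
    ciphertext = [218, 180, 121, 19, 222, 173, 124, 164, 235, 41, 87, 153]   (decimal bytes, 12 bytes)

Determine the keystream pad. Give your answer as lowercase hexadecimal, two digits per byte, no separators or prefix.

97053a962d3153eef00b9b5c

Since ciphertext = plaintext ⊕ pad, XORing both sides with plaintext gives pad = plaintext ⊕ ciphertext.
4d ^ da = 97
b1 ^ b4 = 05
43 ^ 79 = 3a
85 ^ 13 = 96
f3 ^ de = 2d
9c ^ ad = 31
2f ^ 7c = 53
4a ^ a4 = ee
1b ^ eb = f0
22 ^ 29 = 0b
cc ^ 57 = 9b
c5 ^ 99 = 5c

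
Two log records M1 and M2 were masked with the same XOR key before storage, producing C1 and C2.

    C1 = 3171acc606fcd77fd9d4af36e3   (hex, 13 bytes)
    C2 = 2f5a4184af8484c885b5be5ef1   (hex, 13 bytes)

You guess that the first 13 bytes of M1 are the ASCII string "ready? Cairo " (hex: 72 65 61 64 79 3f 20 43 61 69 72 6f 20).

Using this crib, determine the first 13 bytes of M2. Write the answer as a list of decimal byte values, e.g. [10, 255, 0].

[108, 78, 140, 38, 208, 71, 115, 244, 61, 8, 99, 7, 50]

First, C1 ⊕ C2 = (M1 ⊕ K) ⊕ (M2 ⊕ K) = M1 ⊕ M2, so the key drops out. Then M2 = (M1 ⊕ M2) ⊕ M1 over the first 13 bytes.
byte 0: (31 ⊕ 2f) ⊕ 72 = 1e ⊕ 72 = 6c
byte 1: (71 ⊕ 5a) ⊕ 65 = 2b ⊕ 65 = 4e
byte 2: (ac ⊕ 41) ⊕ 61 = ed ⊕ 61 = 8c
byte 3: (c6 ⊕ 84) ⊕ 64 = 42 ⊕ 64 = 26
byte 4: (06 ⊕ af) ⊕ 79 = a9 ⊕ 79 = d0
byte 5: (fc ⊕ 84) ⊕ 3f = 78 ⊕ 3f = 47
byte 6: (d7 ⊕ 84) ⊕ 20 = 53 ⊕ 20 = 73
byte 7: (7f ⊕ c8) ⊕ 43 = b7 ⊕ 43 = f4
byte 8: (d9 ⊕ 85) ⊕ 61 = 5c ⊕ 61 = 3d
byte 9: (d4 ⊕ b5) ⊕ 69 = 61 ⊕ 69 = 08
byte 10: (af ⊕ be) ⊕ 72 = 11 ⊕ 72 = 63
byte 11: (36 ⊕ 5e) ⊕ 6f = 68 ⊕ 6f = 07
byte 12: (e3 ⊕ f1) ⊕ 20 = 12 ⊕ 20 = 32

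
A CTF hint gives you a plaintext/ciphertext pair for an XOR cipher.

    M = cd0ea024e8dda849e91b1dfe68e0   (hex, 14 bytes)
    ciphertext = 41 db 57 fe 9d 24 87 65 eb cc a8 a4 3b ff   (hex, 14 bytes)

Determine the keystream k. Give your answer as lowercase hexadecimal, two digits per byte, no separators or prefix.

Since ciphertext = M ⊕ k, XORing both sides with M gives k = M ⊕ ciphertext.
byte 0: cd ^ 41 = 8c
byte 1: 0e ^ db = d5
byte 2: a0 ^ 57 = f7
byte 3: 24 ^ fe = da
byte 4: e8 ^ 9d = 75
byte 5: dd ^ 24 = f9
byte 6: a8 ^ 87 = 2f
byte 7: 49 ^ 65 = 2c
byte 8: e9 ^ eb = 02
byte 9: 1b ^ cc = d7
byte 10: 1d ^ a8 = b5
byte 11: fe ^ a4 = 5a
byte 12: 68 ^ 3b = 53
byte 13: e0 ^ ff = 1f

8cd5f7da75f92f2c02d7b55a531f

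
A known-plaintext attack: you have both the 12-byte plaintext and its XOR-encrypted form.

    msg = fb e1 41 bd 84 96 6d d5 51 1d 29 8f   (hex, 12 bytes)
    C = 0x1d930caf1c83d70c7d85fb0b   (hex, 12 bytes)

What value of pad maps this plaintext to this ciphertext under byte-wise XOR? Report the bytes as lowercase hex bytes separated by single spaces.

Since C = msg ⊕ pad, XORing both sides with msg gives pad = msg ⊕ C.
byte 0: 11111011 XOR 00011101 = 11100110
byte 1: 11100001 XOR 10010011 = 01110010
byte 2: 01000001 XOR 00001100 = 01001101
byte 3: 10111101 XOR 10101111 = 00010010
byte 4: 10000100 XOR 00011100 = 10011000
byte 5: 10010110 XOR 10000011 = 00010101
byte 6: 01101101 XOR 11010111 = 10111010
byte 7: 11010101 XOR 00001100 = 11011001
byte 8: 01010001 XOR 01111101 = 00101100
byte 9: 00011101 XOR 10000101 = 10011000
byte 10: 00101001 XOR 11111011 = 11010010
byte 11: 10001111 XOR 00001011 = 10000100

e6 72 4d 12 98 15 ba d9 2c 98 d2 84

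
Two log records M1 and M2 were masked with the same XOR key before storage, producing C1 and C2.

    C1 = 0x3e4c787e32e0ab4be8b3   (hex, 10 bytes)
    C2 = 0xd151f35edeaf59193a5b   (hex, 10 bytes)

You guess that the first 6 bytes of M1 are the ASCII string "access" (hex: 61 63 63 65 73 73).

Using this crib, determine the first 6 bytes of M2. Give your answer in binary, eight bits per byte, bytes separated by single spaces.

First, C1 ⊕ C2 = (M1 ⊕ K) ⊕ (M2 ⊕ K) = M1 ⊕ M2, so the key drops out. Then M2 = (M1 ⊕ M2) ⊕ M1 over the first 6 bytes.
byte 0: (3e XOR d1) XOR 61 = ef XOR 61 = 8e
byte 1: (4c XOR 51) XOR 63 = 1d XOR 63 = 7e
byte 2: (78 XOR f3) XOR 63 = 8b XOR 63 = e8
byte 3: (7e XOR 5e) XOR 65 = 20 XOR 65 = 45
byte 4: (32 XOR de) XOR 73 = ec XOR 73 = 9f
byte 5: (e0 XOR af) XOR 73 = 4f XOR 73 = 3c

10001110 01111110 11101000 01000101 10011111 00111100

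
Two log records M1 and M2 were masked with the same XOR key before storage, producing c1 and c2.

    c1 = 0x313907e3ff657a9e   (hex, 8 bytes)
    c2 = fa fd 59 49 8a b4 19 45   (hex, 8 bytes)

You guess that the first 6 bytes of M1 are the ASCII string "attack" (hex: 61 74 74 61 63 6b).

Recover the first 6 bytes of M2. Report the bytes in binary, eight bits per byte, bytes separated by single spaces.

First, c1 ⊕ c2 = (M1 ⊕ K) ⊕ (M2 ⊕ K) = M1 ⊕ M2, so the key drops out. Then M2 = (M1 ⊕ M2) ⊕ M1 over the first 6 bytes.
byte 0: (31 ^ fa) ^ 61 = cb ^ 61 = aa
byte 1: (39 ^ fd) ^ 74 = c4 ^ 74 = b0
byte 2: (07 ^ 59) ^ 74 = 5e ^ 74 = 2a
byte 3: (e3 ^ 49) ^ 61 = aa ^ 61 = cb
byte 4: (ff ^ 8a) ^ 63 = 75 ^ 63 = 16
byte 5: (65 ^ b4) ^ 6b = d1 ^ 6b = ba

10101010 10110000 00101010 11001011 00010110 10111010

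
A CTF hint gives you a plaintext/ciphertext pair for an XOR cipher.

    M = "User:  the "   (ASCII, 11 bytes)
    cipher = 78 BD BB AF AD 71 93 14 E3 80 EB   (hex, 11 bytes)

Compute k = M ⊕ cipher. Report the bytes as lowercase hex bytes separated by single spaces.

Since cipher = M ⊕ k, XORing both sides with M gives k = M ⊕ cipher.
 85 xor 120 =  45
115 xor 189 = 206
101 xor 187 = 222
114 xor 175 = 221
 58 xor 173 = 151
 32 xor 113 =  81
 32 xor 147 = 179
116 xor  20 =  96
104 xor 227 = 139
101 xor 128 = 229
 32 xor 235 = 203

2d ce de dd 97 51 b3 60 8b e5 cb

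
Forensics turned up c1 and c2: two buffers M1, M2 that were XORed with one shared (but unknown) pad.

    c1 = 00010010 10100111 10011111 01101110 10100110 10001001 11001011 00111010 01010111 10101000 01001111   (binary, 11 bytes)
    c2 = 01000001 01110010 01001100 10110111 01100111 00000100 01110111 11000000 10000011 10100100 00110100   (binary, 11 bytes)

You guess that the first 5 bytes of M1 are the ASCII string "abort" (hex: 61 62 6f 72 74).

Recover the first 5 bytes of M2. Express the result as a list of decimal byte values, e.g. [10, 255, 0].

[50, 183, 188, 171, 181]

First, c1 ⊕ c2 = (M1 ⊕ K) ⊕ (M2 ⊕ K) = M1 ⊕ M2, so the key drops out. Then M2 = (M1 ⊕ M2) ⊕ M1 over the first 5 bytes.
byte 0: (12 ^ 41) ^ 61 = 53 ^ 61 = 32
byte 1: (a7 ^ 72) ^ 62 = d5 ^ 62 = b7
byte 2: (9f ^ 4c) ^ 6f = d3 ^ 6f = bc
byte 3: (6e ^ b7) ^ 72 = d9 ^ 72 = ab
byte 4: (a6 ^ 67) ^ 74 = c1 ^ 74 = b5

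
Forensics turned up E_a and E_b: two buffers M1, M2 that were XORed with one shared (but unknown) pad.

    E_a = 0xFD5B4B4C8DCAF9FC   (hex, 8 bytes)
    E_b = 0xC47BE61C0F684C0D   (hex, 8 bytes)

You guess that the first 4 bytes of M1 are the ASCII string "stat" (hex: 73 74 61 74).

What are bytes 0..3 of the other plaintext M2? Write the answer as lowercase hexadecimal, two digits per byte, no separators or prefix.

First, E_a ⊕ E_b = (M1 ⊕ K) ⊕ (M2 ⊕ K) = M1 ⊕ M2, so the key drops out. Then M2 = (M1 ⊕ M2) ⊕ M1 over the first 4 bytes.
byte 0: (fd ^ c4) ^ 73 = 39 ^ 73 = 4a
byte 1: (5b ^ 7b) ^ 74 = 20 ^ 74 = 54
byte 2: (4b ^ e6) ^ 61 = ad ^ 61 = cc
byte 3: (4c ^ 1c) ^ 74 = 50 ^ 74 = 24

4a54cc24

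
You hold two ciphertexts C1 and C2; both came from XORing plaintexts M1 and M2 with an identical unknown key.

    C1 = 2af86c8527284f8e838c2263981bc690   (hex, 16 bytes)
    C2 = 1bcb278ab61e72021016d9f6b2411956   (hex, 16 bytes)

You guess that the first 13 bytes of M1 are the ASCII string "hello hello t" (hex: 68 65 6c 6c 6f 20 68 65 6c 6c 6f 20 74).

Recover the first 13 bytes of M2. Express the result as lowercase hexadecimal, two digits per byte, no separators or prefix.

First, C1 ⊕ C2 = (M1 ⊕ K) ⊕ (M2 ⊕ K) = M1 ⊕ M2, so the key drops out. Then M2 = (M1 ⊕ M2) ⊕ M1 over the first 13 bytes.
byte 0: (2a xor 1b) xor 68 = 31 xor 68 = 59
byte 1: (f8 xor cb) xor 65 = 33 xor 65 = 56
byte 2: (6c xor 27) xor 6c = 4b xor 6c = 27
byte 3: (85 xor 8a) xor 6c = 0f xor 6c = 63
byte 4: (27 xor b6) xor 6f = 91 xor 6f = fe
byte 5: (28 xor 1e) xor 20 = 36 xor 20 = 16
byte 6: (4f xor 72) xor 68 = 3d xor 68 = 55
byte 7: (8e xor 02) xor 65 = 8c xor 65 = e9
byte 8: (83 xor 10) xor 6c = 93 xor 6c = ff
byte 9: (8c xor 16) xor 6c = 9a xor 6c = f6
byte 10: (22 xor d9) xor 6f = fb xor 6f = 94
byte 11: (63 xor f6) xor 20 = 95 xor 20 = b5
byte 12: (98 xor b2) xor 74 = 2a xor 74 = 5e

59562763fe1655e9fff694b55e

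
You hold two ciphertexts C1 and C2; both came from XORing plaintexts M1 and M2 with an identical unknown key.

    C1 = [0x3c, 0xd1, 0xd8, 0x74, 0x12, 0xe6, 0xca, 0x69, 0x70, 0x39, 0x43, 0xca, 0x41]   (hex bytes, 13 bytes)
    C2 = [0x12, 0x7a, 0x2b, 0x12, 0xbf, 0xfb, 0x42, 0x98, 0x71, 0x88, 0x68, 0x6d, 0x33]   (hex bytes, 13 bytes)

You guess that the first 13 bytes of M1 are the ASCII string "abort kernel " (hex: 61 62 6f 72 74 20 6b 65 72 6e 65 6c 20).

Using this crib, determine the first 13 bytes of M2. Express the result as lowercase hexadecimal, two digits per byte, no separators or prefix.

First, C1 ⊕ C2 = (M1 ⊕ K) ⊕ (M2 ⊕ K) = M1 ⊕ M2, so the key drops out. Then M2 = (M1 ⊕ M2) ⊕ M1 over the first 13 bytes.
byte 0: (3c ^ 12) ^ 61 = 2e ^ 61 = 4f
byte 1: (d1 ^ 7a) ^ 62 = ab ^ 62 = c9
byte 2: (d8 ^ 2b) ^ 6f = f3 ^ 6f = 9c
byte 3: (74 ^ 12) ^ 72 = 66 ^ 72 = 14
byte 4: (12 ^ bf) ^ 74 = ad ^ 74 = d9
byte 5: (e6 ^ fb) ^ 20 = 1d ^ 20 = 3d
byte 6: (ca ^ 42) ^ 6b = 88 ^ 6b = e3
byte 7: (69 ^ 98) ^ 65 = f1 ^ 65 = 94
byte 8: (70 ^ 71) ^ 72 = 01 ^ 72 = 73
byte 9: (39 ^ 88) ^ 6e = b1 ^ 6e = df
byte 10: (43 ^ 68) ^ 65 = 2b ^ 65 = 4e
byte 11: (ca ^ 6d) ^ 6c = a7 ^ 6c = cb
byte 12: (41 ^ 33) ^ 20 = 72 ^ 20 = 52

4fc99c14d93de39473df4ecb52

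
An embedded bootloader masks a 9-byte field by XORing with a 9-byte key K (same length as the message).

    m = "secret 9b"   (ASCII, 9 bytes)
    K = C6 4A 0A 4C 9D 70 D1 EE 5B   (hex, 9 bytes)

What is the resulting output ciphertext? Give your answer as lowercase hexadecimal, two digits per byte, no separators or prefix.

b52f693ef804f1d739

XOR is its own inverse, so applying the key byte-wise gives the result directly.
byte 0: 73 xor c6 = b5
byte 1: 65 xor 4a = 2f
byte 2: 63 xor 0a = 69
byte 3: 72 xor 4c = 3e
byte 4: 65 xor 9d = f8
byte 5: 74 xor 70 = 04
byte 6: 20 xor d1 = f1
byte 7: 39 xor ee = d7
byte 8: 62 xor 5b = 39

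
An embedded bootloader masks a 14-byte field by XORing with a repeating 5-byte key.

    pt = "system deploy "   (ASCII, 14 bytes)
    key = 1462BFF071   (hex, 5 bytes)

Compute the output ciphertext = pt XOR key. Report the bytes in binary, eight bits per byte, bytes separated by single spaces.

01100111 00011011 11001100 10000100 00010100 01111001 01000010 11011011 10010101 00000001 01111000 00001101 11000110 11010000

The 5-byte key repeats, so the effective keystream is 14 62 bf f0 71 14 62 bf f0 71 14 62 bf f0.
byte 0: 73 XOR 14 = 67
byte 1: 79 XOR 62 = 1b
byte 2: 73 XOR bf = cc
byte 3: 74 XOR f0 = 84
byte 4: 65 XOR 71 = 14
byte 5: 6d XOR 14 = 79
byte 6: 20 XOR 62 = 42
byte 7: 64 XOR bf = db
byte 8: 65 XOR f0 = 95
byte 9: 70 XOR 71 = 01
byte 10: 6c XOR 14 = 78
byte 11: 6f XOR 62 = 0d
byte 12: 79 XOR bf = c6
byte 13: 20 XOR f0 = d0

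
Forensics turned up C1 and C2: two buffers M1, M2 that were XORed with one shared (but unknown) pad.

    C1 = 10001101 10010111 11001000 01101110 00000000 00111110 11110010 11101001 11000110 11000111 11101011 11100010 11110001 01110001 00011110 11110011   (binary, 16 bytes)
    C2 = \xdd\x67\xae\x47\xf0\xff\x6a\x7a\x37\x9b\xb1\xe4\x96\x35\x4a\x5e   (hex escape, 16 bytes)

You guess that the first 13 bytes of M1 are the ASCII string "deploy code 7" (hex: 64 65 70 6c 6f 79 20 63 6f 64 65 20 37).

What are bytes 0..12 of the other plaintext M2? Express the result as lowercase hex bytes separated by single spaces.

34 95 16 45 9f b8 b8 f0 9e 38 3f 26 50

First, C1 ⊕ C2 = (M1 ⊕ K) ⊕ (M2 ⊕ K) = M1 ⊕ M2, so the key drops out. Then M2 = (M1 ⊕ M2) ⊕ M1 over the first 13 bytes.
byte 0: (8d ⊕ dd) ⊕ 64 = 50 ⊕ 64 = 34
byte 1: (97 ⊕ 67) ⊕ 65 = f0 ⊕ 65 = 95
byte 2: (c8 ⊕ ae) ⊕ 70 = 66 ⊕ 70 = 16
byte 3: (6e ⊕ 47) ⊕ 6c = 29 ⊕ 6c = 45
byte 4: (00 ⊕ f0) ⊕ 6f = f0 ⊕ 6f = 9f
byte 5: (3e ⊕ ff) ⊕ 79 = c1 ⊕ 79 = b8
byte 6: (f2 ⊕ 6a) ⊕ 20 = 98 ⊕ 20 = b8
byte 7: (e9 ⊕ 7a) ⊕ 63 = 93 ⊕ 63 = f0
byte 8: (c6 ⊕ 37) ⊕ 6f = f1 ⊕ 6f = 9e
byte 9: (c7 ⊕ 9b) ⊕ 64 = 5c ⊕ 64 = 38
byte 10: (eb ⊕ b1) ⊕ 65 = 5a ⊕ 65 = 3f
byte 11: (e2 ⊕ e4) ⊕ 20 = 06 ⊕ 20 = 26
byte 12: (f1 ⊕ 96) ⊕ 37 = 67 ⊕ 37 = 50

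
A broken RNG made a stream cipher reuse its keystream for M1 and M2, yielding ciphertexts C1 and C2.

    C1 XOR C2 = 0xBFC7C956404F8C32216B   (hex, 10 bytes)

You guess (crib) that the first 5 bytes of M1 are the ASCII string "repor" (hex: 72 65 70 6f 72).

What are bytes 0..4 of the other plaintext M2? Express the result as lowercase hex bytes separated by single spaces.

cd a2 b9 39 32

Since C1 ⊕ C2 = M1 ⊕ M2, XORing with the guessed M1 bytes yields the corresponding M2 bytes: M2 = (C1 ⊕ C2) ⊕ M1.
byte 0: 191 ^ 114 = 205
byte 1: 199 ^ 101 = 162
byte 2: 201 ^ 112 = 185
byte 3:  86 ^ 111 =  57
byte 4:  64 ^ 114 =  50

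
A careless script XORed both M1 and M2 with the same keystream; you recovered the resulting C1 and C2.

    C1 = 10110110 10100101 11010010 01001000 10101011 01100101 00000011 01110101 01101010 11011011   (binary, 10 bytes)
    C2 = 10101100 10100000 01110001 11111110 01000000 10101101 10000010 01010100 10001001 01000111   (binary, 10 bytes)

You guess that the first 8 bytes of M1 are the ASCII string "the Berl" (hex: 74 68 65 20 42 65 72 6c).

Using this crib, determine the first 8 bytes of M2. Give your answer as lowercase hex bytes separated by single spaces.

First, C1 ⊕ C2 = (M1 ⊕ K) ⊕ (M2 ⊕ K) = M1 ⊕ M2, so the key drops out. Then M2 = (M1 ⊕ M2) ⊕ M1 over the first 8 bytes.
byte 0: (b6 xor ac) xor 74 = 1a xor 74 = 6e
byte 1: (a5 xor a0) xor 68 = 05 xor 68 = 6d
byte 2: (d2 xor 71) xor 65 = a3 xor 65 = c6
byte 3: (48 xor fe) xor 20 = b6 xor 20 = 96
byte 4: (ab xor 40) xor 42 = eb xor 42 = a9
byte 5: (65 xor ad) xor 65 = c8 xor 65 = ad
byte 6: (03 xor 82) xor 72 = 81 xor 72 = f3
byte 7: (75 xor 54) xor 6c = 21 xor 6c = 4d

6e 6d c6 96 a9 ad f3 4d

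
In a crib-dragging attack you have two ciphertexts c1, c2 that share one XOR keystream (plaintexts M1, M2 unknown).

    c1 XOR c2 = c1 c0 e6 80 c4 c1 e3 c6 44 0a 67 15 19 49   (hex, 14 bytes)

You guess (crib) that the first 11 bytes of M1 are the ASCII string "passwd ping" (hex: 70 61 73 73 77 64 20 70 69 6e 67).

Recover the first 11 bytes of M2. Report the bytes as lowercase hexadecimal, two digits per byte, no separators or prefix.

Since c1 ⊕ c2 = M1 ⊕ M2, XORing with the guessed M1 bytes yields the corresponding M2 bytes: M2 = (c1 ⊕ c2) ⊕ M1.
11000001 XOR 01110000 = 10110001
11000000 XOR 01100001 = 10100001
11100110 XOR 01110011 = 10010101
10000000 XOR 01110011 = 11110011
11000100 XOR 01110111 = 10110011
11000001 XOR 01100100 = 10100101
11100011 XOR 00100000 = 11000011
11000110 XOR 01110000 = 10110110
01000100 XOR 01101001 = 00101101
00001010 XOR 01101110 = 01100100
01100111 XOR 01100111 = 00000000

b1a195f3b3a5c3b62d6400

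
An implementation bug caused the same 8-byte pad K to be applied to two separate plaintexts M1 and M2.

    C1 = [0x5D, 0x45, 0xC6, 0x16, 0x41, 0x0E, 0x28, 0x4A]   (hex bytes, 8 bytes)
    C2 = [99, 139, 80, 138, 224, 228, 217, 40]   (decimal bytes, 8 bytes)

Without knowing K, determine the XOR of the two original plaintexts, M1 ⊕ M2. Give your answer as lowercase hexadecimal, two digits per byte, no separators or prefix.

C1 ⊕ C2 = (M1 ⊕ K) ⊕ (M2 ⊕ K) = M1 ⊕ M2 — the shared key cancels under XOR.
 93 ^  99 =  62
 69 ^ 139 = 206
198 ^  80 = 150
 22 ^ 138 = 156
 65 ^ 224 = 161
 14 ^ 228 = 234
 40 ^ 217 = 241
 74 ^  40 =  98

3ece969ca1eaf162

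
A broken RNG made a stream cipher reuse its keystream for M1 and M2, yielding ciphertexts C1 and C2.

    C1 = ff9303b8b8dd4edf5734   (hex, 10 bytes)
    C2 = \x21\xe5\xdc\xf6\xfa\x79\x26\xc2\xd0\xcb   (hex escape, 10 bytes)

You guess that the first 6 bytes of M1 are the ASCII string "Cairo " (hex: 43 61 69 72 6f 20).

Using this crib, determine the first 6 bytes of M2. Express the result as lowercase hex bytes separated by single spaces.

First, C1 ⊕ C2 = (M1 ⊕ K) ⊕ (M2 ⊕ K) = M1 ⊕ M2, so the key drops out. Then M2 = (M1 ⊕ M2) ⊕ M1 over the first 6 bytes.
byte 0: (ff ⊕ 21) ⊕ 43 = de ⊕ 43 = 9d
byte 1: (93 ⊕ e5) ⊕ 61 = 76 ⊕ 61 = 17
byte 2: (03 ⊕ dc) ⊕ 69 = df ⊕ 69 = b6
byte 3: (b8 ⊕ f6) ⊕ 72 = 4e ⊕ 72 = 3c
byte 4: (b8 ⊕ fa) ⊕ 6f = 42 ⊕ 6f = 2d
byte 5: (dd ⊕ 79) ⊕ 20 = a4 ⊕ 20 = 84

9d 17 b6 3c 2d 84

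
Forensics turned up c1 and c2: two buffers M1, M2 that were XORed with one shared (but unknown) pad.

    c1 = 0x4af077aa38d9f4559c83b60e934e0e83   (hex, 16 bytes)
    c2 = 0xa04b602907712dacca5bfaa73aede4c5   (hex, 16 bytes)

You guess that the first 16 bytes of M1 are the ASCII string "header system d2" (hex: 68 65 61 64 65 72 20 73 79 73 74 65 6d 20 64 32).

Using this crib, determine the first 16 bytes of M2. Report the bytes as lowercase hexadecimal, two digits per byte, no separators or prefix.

82de76e75adaf98a2fab38ccc4838e74

First, c1 ⊕ c2 = (M1 ⊕ K) ⊕ (M2 ⊕ K) = M1 ⊕ M2, so the key drops out. Then M2 = (M1 ⊕ M2) ⊕ M1 over the first 16 bytes.
byte 0: (4a ⊕ a0) ⊕ 68 = ea ⊕ 68 = 82
byte 1: (f0 ⊕ 4b) ⊕ 65 = bb ⊕ 65 = de
byte 2: (77 ⊕ 60) ⊕ 61 = 17 ⊕ 61 = 76
byte 3: (aa ⊕ 29) ⊕ 64 = 83 ⊕ 64 = e7
byte 4: (38 ⊕ 07) ⊕ 65 = 3f ⊕ 65 = 5a
byte 5: (d9 ⊕ 71) ⊕ 72 = a8 ⊕ 72 = da
byte 6: (f4 ⊕ 2d) ⊕ 20 = d9 ⊕ 20 = f9
byte 7: (55 ⊕ ac) ⊕ 73 = f9 ⊕ 73 = 8a
byte 8: (9c ⊕ ca) ⊕ 79 = 56 ⊕ 79 = 2f
byte 9: (83 ⊕ 5b) ⊕ 73 = d8 ⊕ 73 = ab
byte 10: (b6 ⊕ fa) ⊕ 74 = 4c ⊕ 74 = 38
byte 11: (0e ⊕ a7) ⊕ 65 = a9 ⊕ 65 = cc
byte 12: (93 ⊕ 3a) ⊕ 6d = a9 ⊕ 6d = c4
byte 13: (4e ⊕ ed) ⊕ 20 = a3 ⊕ 20 = 83
byte 14: (0e ⊕ e4) ⊕ 64 = ea ⊕ 64 = 8e
byte 15: (83 ⊕ c5) ⊕ 32 = 46 ⊕ 32 = 74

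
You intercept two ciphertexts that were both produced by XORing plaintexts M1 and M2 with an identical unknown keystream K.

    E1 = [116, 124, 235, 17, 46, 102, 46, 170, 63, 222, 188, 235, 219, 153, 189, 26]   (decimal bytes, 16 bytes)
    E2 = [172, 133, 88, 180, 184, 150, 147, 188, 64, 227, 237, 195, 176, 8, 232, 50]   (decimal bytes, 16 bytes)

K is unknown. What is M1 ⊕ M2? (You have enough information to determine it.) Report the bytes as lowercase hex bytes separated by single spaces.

E1 ⊕ E2 = (M1 ⊕ K) ⊕ (M2 ⊕ K) = M1 ⊕ M2 — the shared key cancels under XOR.
74 XOR ac = d8
7c XOR 85 = f9
eb XOR 58 = b3
11 XOR b4 = a5
2e XOR b8 = 96
66 XOR 96 = f0
2e XOR 93 = bd
aa XOR bc = 16
3f XOR 40 = 7f
de XOR e3 = 3d
bc XOR ed = 51
eb XOR c3 = 28
db XOR b0 = 6b
99 XOR 08 = 91
bd XOR e8 = 55
1a XOR 32 = 28

d8 f9 b3 a5 96 f0 bd 16 7f 3d 51 28 6b 91 55 28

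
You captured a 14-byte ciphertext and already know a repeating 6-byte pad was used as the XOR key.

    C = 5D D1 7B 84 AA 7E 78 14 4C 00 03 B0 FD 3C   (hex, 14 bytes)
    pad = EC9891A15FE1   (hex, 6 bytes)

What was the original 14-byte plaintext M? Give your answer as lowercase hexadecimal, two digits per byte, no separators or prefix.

The 6-byte key repeats, so the effective keystream is ec 98 91 a1 5f e1 ec 98 91 a1 5f e1 ec 98.
byte 0: 5d ⊕ ec = b1
byte 1: d1 ⊕ 98 = 49
byte 2: 7b ⊕ 91 = ea
byte 3: 84 ⊕ a1 = 25
byte 4: aa ⊕ 5f = f5
byte 5: 7e ⊕ e1 = 9f
byte 6: 78 ⊕ ec = 94
byte 7: 14 ⊕ 98 = 8c
byte 8: 4c ⊕ 91 = dd
byte 9: 00 ⊕ a1 = a1
byte 10: 03 ⊕ 5f = 5c
byte 11: b0 ⊕ e1 = 51
byte 12: fd ⊕ ec = 11
byte 13: 3c ⊕ 98 = a4

b149ea25f59f948cdda15c5111a4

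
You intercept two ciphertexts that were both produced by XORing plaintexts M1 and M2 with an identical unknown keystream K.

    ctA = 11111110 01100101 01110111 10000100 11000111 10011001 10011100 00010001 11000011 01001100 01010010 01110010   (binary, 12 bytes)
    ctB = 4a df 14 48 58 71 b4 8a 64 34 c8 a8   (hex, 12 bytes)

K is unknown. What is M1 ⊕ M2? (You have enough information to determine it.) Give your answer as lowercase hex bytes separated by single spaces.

ctA ⊕ ctB = (M1 ⊕ K) ⊕ (M2 ⊕ K) = M1 ⊕ M2 — the shared key cancels under XOR.
fe ⊕ 4a = b4
65 ⊕ df = ba
77 ⊕ 14 = 63
84 ⊕ 48 = cc
c7 ⊕ 58 = 9f
99 ⊕ 71 = e8
9c ⊕ b4 = 28
11 ⊕ 8a = 9b
c3 ⊕ 64 = a7
4c ⊕ 34 = 78
52 ⊕ c8 = 9a
72 ⊕ a8 = da

b4 ba 63 cc 9f e8 28 9b a7 78 9a da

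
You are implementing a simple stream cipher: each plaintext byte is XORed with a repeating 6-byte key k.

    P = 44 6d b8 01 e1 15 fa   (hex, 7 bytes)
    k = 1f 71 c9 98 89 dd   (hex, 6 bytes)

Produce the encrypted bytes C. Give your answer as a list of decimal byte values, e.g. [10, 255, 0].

The 6-byte key repeats, so the effective keystream is 1f 71 c9 98 89 dd 1f.
byte 0:  68 ⊕  31 =  91
byte 1: 109 ⊕ 113 =  28
byte 2: 184 ⊕ 201 = 113
byte 3:   1 ⊕ 152 = 153
byte 4: 225 ⊕ 137 = 104
byte 5:  21 ⊕ 221 = 200
byte 6: 250 ⊕  31 = 229

[91, 28, 113, 153, 104, 200, 229]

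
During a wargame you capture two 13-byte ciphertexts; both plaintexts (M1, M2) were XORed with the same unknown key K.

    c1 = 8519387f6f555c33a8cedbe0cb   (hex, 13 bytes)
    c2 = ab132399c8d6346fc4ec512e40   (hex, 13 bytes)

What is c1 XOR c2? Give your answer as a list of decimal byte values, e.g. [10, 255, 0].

[46, 10, 27, 230, 167, 131, 104, 92, 108, 34, 138, 206, 139]

c1 ⊕ c2 = (M1 ⊕ K) ⊕ (M2 ⊕ K) = M1 ⊕ M2 — the shared key cancels under XOR.
10000101 ^ 10101011 = 00101110
00011001 ^ 00010011 = 00001010
00111000 ^ 00100011 = 00011011
01111111 ^ 10011001 = 11100110
01101111 ^ 11001000 = 10100111
01010101 ^ 11010110 = 10000011
01011100 ^ 00110100 = 01101000
00110011 ^ 01101111 = 01011100
10101000 ^ 11000100 = 01101100
11001110 ^ 11101100 = 00100010
11011011 ^ 01010001 = 10001010
11100000 ^ 00101110 = 11001110
11001011 ^ 01000000 = 10001011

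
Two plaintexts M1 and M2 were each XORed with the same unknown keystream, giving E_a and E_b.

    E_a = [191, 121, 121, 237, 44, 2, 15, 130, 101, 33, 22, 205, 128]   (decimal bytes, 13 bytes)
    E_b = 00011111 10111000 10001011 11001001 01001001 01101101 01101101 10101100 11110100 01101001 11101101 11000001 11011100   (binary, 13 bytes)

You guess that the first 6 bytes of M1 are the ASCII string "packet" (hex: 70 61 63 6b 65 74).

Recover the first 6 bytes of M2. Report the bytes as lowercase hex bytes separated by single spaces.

d0 a0 91 4f 00 1b

First, E_a ⊕ E_b = (M1 ⊕ K) ⊕ (M2 ⊕ K) = M1 ⊕ M2, so the key drops out. Then M2 = (M1 ⊕ M2) ⊕ M1 over the first 6 bytes.
byte 0: (bf xor 1f) xor 70 = a0 xor 70 = d0
byte 1: (79 xor b8) xor 61 = c1 xor 61 = a0
byte 2: (79 xor 8b) xor 63 = f2 xor 63 = 91
byte 3: (ed xor c9) xor 6b = 24 xor 6b = 4f
byte 4: (2c xor 49) xor 65 = 65 xor 65 = 00
byte 5: (02 xor 6d) xor 74 = 6f xor 74 = 1b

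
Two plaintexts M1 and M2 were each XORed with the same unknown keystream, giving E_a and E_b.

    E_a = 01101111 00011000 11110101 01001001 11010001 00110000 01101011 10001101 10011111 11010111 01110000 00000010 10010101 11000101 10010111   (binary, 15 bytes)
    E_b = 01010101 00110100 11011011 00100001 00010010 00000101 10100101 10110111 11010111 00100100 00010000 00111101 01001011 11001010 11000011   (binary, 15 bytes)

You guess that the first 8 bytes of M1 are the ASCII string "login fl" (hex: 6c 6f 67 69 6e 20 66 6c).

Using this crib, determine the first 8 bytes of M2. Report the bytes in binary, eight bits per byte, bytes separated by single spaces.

01010110 01000011 01001001 00000001 10101101 00010101 10101000 01010110

First, E_a ⊕ E_b = (M1 ⊕ K) ⊕ (M2 ⊕ K) = M1 ⊕ M2, so the key drops out. Then M2 = (M1 ⊕ M2) ⊕ M1 over the first 8 bytes.
byte 0: (6f ^ 55) ^ 6c = 3a ^ 6c = 56
byte 1: (18 ^ 34) ^ 6f = 2c ^ 6f = 43
byte 2: (f5 ^ db) ^ 67 = 2e ^ 67 = 49
byte 3: (49 ^ 21) ^ 69 = 68 ^ 69 = 01
byte 4: (d1 ^ 12) ^ 6e = c3 ^ 6e = ad
byte 5: (30 ^ 05) ^ 20 = 35 ^ 20 = 15
byte 6: (6b ^ a5) ^ 66 = ce ^ 66 = a8
byte 7: (8d ^ b7) ^ 6c = 3a ^ 6c = 56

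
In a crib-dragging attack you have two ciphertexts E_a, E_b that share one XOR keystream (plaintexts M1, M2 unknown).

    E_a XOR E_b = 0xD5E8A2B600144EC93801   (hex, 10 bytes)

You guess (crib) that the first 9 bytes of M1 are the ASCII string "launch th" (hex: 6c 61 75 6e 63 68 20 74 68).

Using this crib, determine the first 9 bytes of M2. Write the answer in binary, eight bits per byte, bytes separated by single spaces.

10111001 10001001 11010111 11011000 01100011 01111100 01101110 10111101 01010000

Since E_a ⊕ E_b = M1 ⊕ M2, XORing with the guessed M1 bytes yields the corresponding M2 bytes: M2 = (E_a ⊕ E_b) ⊕ M1.
d5 ⊕ 6c = b9
e8 ⊕ 61 = 89
a2 ⊕ 75 = d7
b6 ⊕ 6e = d8
00 ⊕ 63 = 63
14 ⊕ 68 = 7c
4e ⊕ 20 = 6e
c9 ⊕ 74 = bd
38 ⊕ 68 = 50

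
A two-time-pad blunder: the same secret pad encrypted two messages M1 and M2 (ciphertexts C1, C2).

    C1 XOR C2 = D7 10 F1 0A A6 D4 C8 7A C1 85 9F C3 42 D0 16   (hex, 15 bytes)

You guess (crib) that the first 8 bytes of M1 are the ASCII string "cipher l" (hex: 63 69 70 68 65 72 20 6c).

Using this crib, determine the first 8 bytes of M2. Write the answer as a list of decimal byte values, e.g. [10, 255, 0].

Since C1 ⊕ C2 = M1 ⊕ M2, XORing with the guessed M1 bytes yields the corresponding M2 bytes: M2 = (C1 ⊕ C2) ⊕ M1.
d7 xor 63 = b4
10 xor 69 = 79
f1 xor 70 = 81
0a xor 68 = 62
a6 xor 65 = c3
d4 xor 72 = a6
c8 xor 20 = e8
7a xor 6c = 16

[180, 121, 129, 98, 195, 166, 232, 22]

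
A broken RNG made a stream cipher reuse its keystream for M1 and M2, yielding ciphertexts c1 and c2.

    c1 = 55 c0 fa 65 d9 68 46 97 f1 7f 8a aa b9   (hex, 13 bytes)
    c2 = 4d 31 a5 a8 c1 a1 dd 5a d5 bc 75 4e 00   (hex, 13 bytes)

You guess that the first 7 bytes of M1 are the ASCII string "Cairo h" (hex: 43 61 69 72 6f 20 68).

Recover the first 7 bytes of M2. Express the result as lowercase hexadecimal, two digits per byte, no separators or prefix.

First, c1 ⊕ c2 = (M1 ⊕ K) ⊕ (M2 ⊕ K) = M1 ⊕ M2, so the key drops out. Then M2 = (M1 ⊕ M2) ⊕ M1 over the first 7 bytes.
byte 0: (55 ⊕ 4d) ⊕ 43 = 18 ⊕ 43 = 5b
byte 1: (c0 ⊕ 31) ⊕ 61 = f1 ⊕ 61 = 90
byte 2: (fa ⊕ a5) ⊕ 69 = 5f ⊕ 69 = 36
byte 3: (65 ⊕ a8) ⊕ 72 = cd ⊕ 72 = bf
byte 4: (d9 ⊕ c1) ⊕ 6f = 18 ⊕ 6f = 77
byte 5: (68 ⊕ a1) ⊕ 20 = c9 ⊕ 20 = e9
byte 6: (46 ⊕ dd) ⊕ 68 = 9b ⊕ 68 = f3

5b9036bf77e9f3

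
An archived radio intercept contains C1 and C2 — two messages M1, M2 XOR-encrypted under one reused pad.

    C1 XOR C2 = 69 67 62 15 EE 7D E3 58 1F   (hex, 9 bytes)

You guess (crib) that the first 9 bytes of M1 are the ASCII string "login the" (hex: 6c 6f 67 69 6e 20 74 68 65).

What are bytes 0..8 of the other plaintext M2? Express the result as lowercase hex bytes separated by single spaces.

05 08 05 7c 80 5d 97 30 7a

Since C1 ⊕ C2 = M1 ⊕ M2, XORing with the guessed M1 bytes yields the corresponding M2 bytes: M2 = (C1 ⊕ C2) ⊕ M1.
byte 0: 01101001 xor 01101100 = 00000101
byte 1: 01100111 xor 01101111 = 00001000
byte 2: 01100010 xor 01100111 = 00000101
byte 3: 00010101 xor 01101001 = 01111100
byte 4: 11101110 xor 01101110 = 10000000
byte 5: 01111101 xor 00100000 = 01011101
byte 6: 11100011 xor 01110100 = 10010111
byte 7: 01011000 xor 01101000 = 00110000
byte 8: 00011111 xor 01100101 = 01111010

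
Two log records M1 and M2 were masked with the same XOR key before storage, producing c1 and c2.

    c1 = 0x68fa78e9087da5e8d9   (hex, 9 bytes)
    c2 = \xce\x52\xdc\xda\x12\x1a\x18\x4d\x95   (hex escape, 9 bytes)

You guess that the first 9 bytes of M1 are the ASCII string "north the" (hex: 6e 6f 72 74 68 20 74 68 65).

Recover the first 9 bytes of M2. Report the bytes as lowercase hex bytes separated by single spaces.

First, c1 ⊕ c2 = (M1 ⊕ K) ⊕ (M2 ⊕ K) = M1 ⊕ M2, so the key drops out. Then M2 = (M1 ⊕ M2) ⊕ M1 over the first 9 bytes.
byte 0: (68 ⊕ ce) ⊕ 6e = a6 ⊕ 6e = c8
byte 1: (fa ⊕ 52) ⊕ 6f = a8 ⊕ 6f = c7
byte 2: (78 ⊕ dc) ⊕ 72 = a4 ⊕ 72 = d6
byte 3: (e9 ⊕ da) ⊕ 74 = 33 ⊕ 74 = 47
byte 4: (08 ⊕ 12) ⊕ 68 = 1a ⊕ 68 = 72
byte 5: (7d ⊕ 1a) ⊕ 20 = 67 ⊕ 20 = 47
byte 6: (a5 ⊕ 18) ⊕ 74 = bd ⊕ 74 = c9
byte 7: (e8 ⊕ 4d) ⊕ 68 = a5 ⊕ 68 = cd
byte 8: (d9 ⊕ 95) ⊕ 65 = 4c ⊕ 65 = 29

c8 c7 d6 47 72 47 c9 cd 29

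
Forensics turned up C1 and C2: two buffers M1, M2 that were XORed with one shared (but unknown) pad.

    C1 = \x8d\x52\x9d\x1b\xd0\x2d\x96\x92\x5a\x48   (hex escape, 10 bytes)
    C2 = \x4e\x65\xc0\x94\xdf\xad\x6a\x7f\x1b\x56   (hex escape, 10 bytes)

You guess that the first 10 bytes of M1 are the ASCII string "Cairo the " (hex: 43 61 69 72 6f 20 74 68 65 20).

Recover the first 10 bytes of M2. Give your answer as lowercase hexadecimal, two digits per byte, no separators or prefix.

805634fd60a08885243e

First, C1 ⊕ C2 = (M1 ⊕ K) ⊕ (M2 ⊕ K) = M1 ⊕ M2, so the key drops out. Then M2 = (M1 ⊕ M2) ⊕ M1 over the first 10 bytes.
byte 0: (8d xor 4e) xor 43 = c3 xor 43 = 80
byte 1: (52 xor 65) xor 61 = 37 xor 61 = 56
byte 2: (9d xor c0) xor 69 = 5d xor 69 = 34
byte 3: (1b xor 94) xor 72 = 8f xor 72 = fd
byte 4: (d0 xor df) xor 6f = 0f xor 6f = 60
byte 5: (2d xor ad) xor 20 = 80 xor 20 = a0
byte 6: (96 xor 6a) xor 74 = fc xor 74 = 88
byte 7: (92 xor 7f) xor 68 = ed xor 68 = 85
byte 8: (5a xor 1b) xor 65 = 41 xor 65 = 24
byte 9: (48 xor 56) xor 20 = 1e xor 20 = 3e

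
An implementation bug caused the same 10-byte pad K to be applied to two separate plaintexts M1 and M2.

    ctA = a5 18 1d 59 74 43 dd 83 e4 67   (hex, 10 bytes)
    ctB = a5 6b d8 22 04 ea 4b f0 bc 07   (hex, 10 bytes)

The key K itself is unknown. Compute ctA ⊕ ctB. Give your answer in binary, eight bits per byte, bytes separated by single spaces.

ctA ⊕ ctB = (M1 ⊕ K) ⊕ (M2 ⊕ K) = M1 ⊕ M2 — the shared key cancels under XOR.
byte 0: a5 ^ a5 = 00
byte 1: 18 ^ 6b = 73
byte 2: 1d ^ d8 = c5
byte 3: 59 ^ 22 = 7b
byte 4: 74 ^ 04 = 70
byte 5: 43 ^ ea = a9
byte 6: dd ^ 4b = 96
byte 7: 83 ^ f0 = 73
byte 8: e4 ^ bc = 58
byte 9: 67 ^ 07 = 60

00000000 01110011 11000101 01111011 01110000 10101001 10010110 01110011 01011000 01100000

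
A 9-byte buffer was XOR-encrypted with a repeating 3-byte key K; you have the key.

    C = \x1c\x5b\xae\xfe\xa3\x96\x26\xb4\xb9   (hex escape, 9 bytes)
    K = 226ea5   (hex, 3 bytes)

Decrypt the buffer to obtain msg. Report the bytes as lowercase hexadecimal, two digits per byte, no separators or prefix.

The 3-byte key repeats, so the effective keystream is 22 6e a5 22 6e a5 22 6e a5.
byte 0: 00011100 ⊕ 00100010 = 00111110
byte 1: 01011011 ⊕ 01101110 = 00110101
byte 2: 10101110 ⊕ 10100101 = 00001011
byte 3: 11111110 ⊕ 00100010 = 11011100
byte 4: 10100011 ⊕ 01101110 = 11001101
byte 5: 10010110 ⊕ 10100101 = 00110011
byte 6: 00100110 ⊕ 00100010 = 00000100
byte 7: 10110100 ⊕ 01101110 = 11011010
byte 8: 10111001 ⊕ 10100101 = 00011100

3e350bdccd3304da1c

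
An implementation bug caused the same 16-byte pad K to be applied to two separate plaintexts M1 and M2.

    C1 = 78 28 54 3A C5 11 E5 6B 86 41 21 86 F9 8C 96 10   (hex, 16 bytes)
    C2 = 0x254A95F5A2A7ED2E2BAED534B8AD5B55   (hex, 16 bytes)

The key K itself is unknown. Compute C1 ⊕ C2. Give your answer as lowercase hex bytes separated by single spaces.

C1 ⊕ C2 = (M1 ⊕ K) ⊕ (M2 ⊕ K) = M1 ⊕ M2 — the shared key cancels under XOR.
120 XOR  37 =  93
 40 XOR  74 =  98
 84 XOR 149 = 193
 58 XOR 245 = 207
197 XOR 162 = 103
 17 XOR 167 = 182
229 XOR 237 =   8
107 XOR  46 =  69
134 XOR  43 = 173
 65 XOR 174 = 239
 33 XOR 213 = 244
134 XOR  52 = 178
249 XOR 184 =  65
140 XOR 173 =  33
150 XOR  91 = 205
 16 XOR  85 =  69

5d 62 c1 cf 67 b6 08 45 ad ef f4 b2 41 21 cd 45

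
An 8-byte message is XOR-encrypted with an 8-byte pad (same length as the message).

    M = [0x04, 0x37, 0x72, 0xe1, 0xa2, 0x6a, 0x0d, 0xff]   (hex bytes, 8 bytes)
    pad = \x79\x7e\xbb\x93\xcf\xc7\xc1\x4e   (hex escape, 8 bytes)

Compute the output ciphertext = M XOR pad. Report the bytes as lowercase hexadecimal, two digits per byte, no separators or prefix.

7d49c9726dadccb1

XOR is its own inverse, so applying the key byte-wise gives the result directly.
04 XOR 79 = 7d
37 XOR 7e = 49
72 XOR bb = c9
e1 XOR 93 = 72
a2 XOR cf = 6d
6a XOR c7 = ad
0d XOR c1 = cc
ff XOR 4e = b1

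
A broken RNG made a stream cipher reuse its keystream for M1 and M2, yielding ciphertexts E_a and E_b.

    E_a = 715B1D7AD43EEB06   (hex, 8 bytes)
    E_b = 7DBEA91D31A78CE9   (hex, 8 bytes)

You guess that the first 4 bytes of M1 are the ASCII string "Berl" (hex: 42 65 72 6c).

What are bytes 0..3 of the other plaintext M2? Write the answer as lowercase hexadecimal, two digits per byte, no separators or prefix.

First, E_a ⊕ E_b = (M1 ⊕ K) ⊕ (M2 ⊕ K) = M1 ⊕ M2, so the key drops out. Then M2 = (M1 ⊕ M2) ⊕ M1 over the first 4 bytes.
byte 0: (71 ^ 7d) ^ 42 = 0c ^ 42 = 4e
byte 1: (5b ^ be) ^ 65 = e5 ^ 65 = 80
byte 2: (1d ^ a9) ^ 72 = b4 ^ 72 = c6
byte 3: (7a ^ 1d) ^ 6c = 67 ^ 6c = 0b

4e80c60b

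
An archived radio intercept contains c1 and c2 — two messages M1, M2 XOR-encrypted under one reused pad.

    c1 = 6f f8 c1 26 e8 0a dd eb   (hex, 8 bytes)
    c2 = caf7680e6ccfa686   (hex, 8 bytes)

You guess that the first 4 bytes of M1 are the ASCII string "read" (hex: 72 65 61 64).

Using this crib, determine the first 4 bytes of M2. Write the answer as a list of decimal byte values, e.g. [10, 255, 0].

First, c1 ⊕ c2 = (M1 ⊕ K) ⊕ (M2 ⊕ K) = M1 ⊕ M2, so the key drops out. Then M2 = (M1 ⊕ M2) ⊕ M1 over the first 4 bytes.
byte 0: (6f xor ca) xor 72 = a5 xor 72 = d7
byte 1: (f8 xor f7) xor 65 = 0f xor 65 = 6a
byte 2: (c1 xor 68) xor 61 = a9 xor 61 = c8
byte 3: (26 xor 0e) xor 64 = 28 xor 64 = 4c

[215, 106, 200, 76]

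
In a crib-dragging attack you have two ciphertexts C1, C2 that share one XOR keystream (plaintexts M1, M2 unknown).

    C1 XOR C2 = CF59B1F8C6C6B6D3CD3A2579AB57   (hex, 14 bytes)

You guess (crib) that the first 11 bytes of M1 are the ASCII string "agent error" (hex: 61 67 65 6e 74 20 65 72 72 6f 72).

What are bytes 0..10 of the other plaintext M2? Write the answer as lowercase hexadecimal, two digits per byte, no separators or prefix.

ae3ed496b2e6d3a1bf5557

Since C1 ⊕ C2 = M1 ⊕ M2, XORing with the guessed M1 bytes yields the corresponding M2 bytes: M2 = (C1 ⊕ C2) ⊕ M1.
cf xor 61 = ae
59 xor 67 = 3e
b1 xor 65 = d4
f8 xor 6e = 96
c6 xor 74 = b2
c6 xor 20 = e6
b6 xor 65 = d3
d3 xor 72 = a1
cd xor 72 = bf
3a xor 6f = 55
25 xor 72 = 57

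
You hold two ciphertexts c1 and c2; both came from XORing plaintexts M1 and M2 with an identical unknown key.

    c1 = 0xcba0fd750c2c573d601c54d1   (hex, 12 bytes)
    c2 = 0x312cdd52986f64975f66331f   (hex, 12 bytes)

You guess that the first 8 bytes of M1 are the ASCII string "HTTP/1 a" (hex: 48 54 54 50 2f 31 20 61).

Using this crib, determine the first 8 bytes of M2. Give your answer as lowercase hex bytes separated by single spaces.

First, c1 ⊕ c2 = (M1 ⊕ K) ⊕ (M2 ⊕ K) = M1 ⊕ M2, so the key drops out. Then M2 = (M1 ⊕ M2) ⊕ M1 over the first 8 bytes.
byte 0: (cb ⊕ 31) ⊕ 48 = fa ⊕ 48 = b2
byte 1: (a0 ⊕ 2c) ⊕ 54 = 8c ⊕ 54 = d8
byte 2: (fd ⊕ dd) ⊕ 54 = 20 ⊕ 54 = 74
byte 3: (75 ⊕ 52) ⊕ 50 = 27 ⊕ 50 = 77
byte 4: (0c ⊕ 98) ⊕ 2f = 94 ⊕ 2f = bb
byte 5: (2c ⊕ 6f) ⊕ 31 = 43 ⊕ 31 = 72
byte 6: (57 ⊕ 64) ⊕ 20 = 33 ⊕ 20 = 13
byte 7: (3d ⊕ 97) ⊕ 61 = aa ⊕ 61 = cb

b2 d8 74 77 bb 72 13 cb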